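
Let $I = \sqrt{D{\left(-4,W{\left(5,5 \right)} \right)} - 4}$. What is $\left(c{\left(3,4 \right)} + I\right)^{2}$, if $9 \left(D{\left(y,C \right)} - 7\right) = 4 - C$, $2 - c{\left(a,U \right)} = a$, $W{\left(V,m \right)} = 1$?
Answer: $\frac{\left(3 - \sqrt{30}\right)^{2}}{9} \approx 0.68185$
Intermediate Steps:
$c{\left(a,U \right)} = 2 - a$
$D{\left(y,C \right)} = \frac{67}{9} - \frac{C}{9}$ ($D{\left(y,C \right)} = 7 + \frac{4 - C}{9} = 7 - \left(- \frac{4}{9} + \frac{C}{9}\right) = \frac{67}{9} - \frac{C}{9}$)
$I = \frac{\sqrt{30}}{3}$ ($I = \sqrt{\left(\frac{67}{9} - \frac{1}{9}\right) - 4} = \sqrt{\frac{22}{3} - 4} = \sqrt{\frac{10}{3}} = \frac{\sqrt{30}}{3} \approx 1.8257$)
$\left(c{\left(3,4 \right)} + I\right)^{2} = \left(\left(2 - 3\right) + \frac{\sqrt{30}}{3}\right)^{2} = \left(-1 + \frac{\sqrt{30}}{3}\right)^{2}$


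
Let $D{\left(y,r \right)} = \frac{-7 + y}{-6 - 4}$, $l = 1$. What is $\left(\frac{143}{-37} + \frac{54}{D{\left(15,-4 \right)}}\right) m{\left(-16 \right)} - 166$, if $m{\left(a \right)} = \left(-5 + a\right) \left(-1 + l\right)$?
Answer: $-166$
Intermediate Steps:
$D{\left(y,r \right)} = \frac{7}{10} - \frac{y}{10}$ ($D{\left(y,r \right)} = \frac{-7 + y}{-10} = \left(-7 + y\right) \left(- \frac{1}{10}\right) = \frac{7}{10} - \frac{y}{10}$)
$m{\left(a \right)} = 0$ ($m{\left(a \right)} = \left(-5 + a\right) \left(-1 + 1\right) = \left(-5 + a\right) 0 = 0$)
$\left(\frac{143}{-37} + \frac{54}{D{\left(15,-4 \right)}}\right) m{\left(-16 \right)} - 166 = \left(\frac{143}{-37} + \frac{54}{\frac{7}{10} - \frac{3}{2}}\right) 0 - 166 = \left(143 \left(- \frac{1}{37}\right) + \frac{54}{\frac{7}{10} - \frac{3}{2}}\right) 0 - 166 = \left(- \frac{143}{37} + \frac{54}{- \frac{4}{5}}\right) 0 - 166 = \left(- \frac{143}{37} + 54 \left(- \frac{5}{4}\right)\right) 0 - 166 = \left(- \frac{143}{37} - \frac{135}{2}\right) 0 - 166 = \left(- \frac{5281}{74}\right) 0 - 166 = 0 - 166 = -166$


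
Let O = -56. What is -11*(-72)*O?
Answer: -44352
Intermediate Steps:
-11*(-72)*O = -11*(-72)*(-56) = -(-792)*(-56) = -1*44352 = -44352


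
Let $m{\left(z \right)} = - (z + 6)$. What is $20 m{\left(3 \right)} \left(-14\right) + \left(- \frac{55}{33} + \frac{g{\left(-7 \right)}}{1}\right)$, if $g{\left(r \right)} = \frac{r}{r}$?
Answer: $\frac{7558}{3} \approx 2519.3$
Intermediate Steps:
$g{\left(r \right)} = 1$
$m{\left(z \right)} = -6 - z$ ($m{\left(z \right)} = - (6 + z) = -6 - z$)
$20 m{\left(3 \right)} \left(-14\right) + \left(- \frac{55}{33} + \frac{g{\left(-7 \right)}}{1}\right) = 20 \left(-6 - 3\right) \left(-14\right) + \left(- \frac{55}{33} + 1 \cdot 1^{-1}\right) = 20 \left(-6 - 3\right) \left(-14\right) + \left(\left(-55\right) \frac{1}{33} + 1 \cdot 1\right) = 20 \left(-9\right) \left(-14\right) + \left(- \frac{5}{3} + 1\right) = \left(-180\right) \left(-14\right) - \frac{2}{3} = 2520 - \frac{2}{3} = \frac{7558}{3}$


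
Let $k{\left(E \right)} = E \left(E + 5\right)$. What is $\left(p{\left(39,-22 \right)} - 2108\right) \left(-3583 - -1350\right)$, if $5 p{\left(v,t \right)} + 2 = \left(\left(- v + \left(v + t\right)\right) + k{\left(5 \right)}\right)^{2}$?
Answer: $\frac{21789614}{5} \approx 4.3579 \cdot 10^{6}$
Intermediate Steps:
$k{\left(E \right)} = E \left(5 + E\right)$
$p{\left(v,t \right)} = - \frac{2}{5} + \frac{\left(50 + t\right)^{2}}{5}$ ($p{\left(v,t \right)} = - \frac{2}{5} + \frac{\left(\left(- v + \left(v + t\right)\right) + 5 \left(5 + 5\right)\right)^{2}}{5} = - \frac{2}{5} + \frac{\left(\left(- v + \left(t + v\right)\right) + 5 \cdot 10\right)^{2}}{5} = - \frac{2}{5} + \frac{\left(t + 50\right)^{2}}{5} = - \frac{2}{5} + \frac{\left(50 + t\right)^{2}}{5}$)
$\left(p{\left(39,-22 \right)} - 2108\right) \left(-3583 - -1350\right) = \left(\left(- \frac{2}{5} + \frac{\left(50 - 22\right)^{2}}{5}\right) - 2108\right) \left(-3583 - -1350\right) = \left(\left(- \frac{2}{5} + \frac{28^{2}}{5}\right) - 2108\right) \left(-3583 + \left(-487 + 1837\right)\right) = \left(\left(- \frac{2}{5} + \frac{1}{5} \cdot 784\right) - 2108\right) \left(-3583 + 1350\right) = \left(\left(- \frac{2}{5} + \frac{784}{5}\right) - 2108\right) \left(-2233\right) = \left(\frac{782}{5} - 2108\right) \left(-2233\right) = \left(- \frac{9758}{5}\right) \left(-2233\right) = \frac{21789614}{5}$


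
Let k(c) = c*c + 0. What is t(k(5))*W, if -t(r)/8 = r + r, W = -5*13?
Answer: 26000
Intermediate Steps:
W = -65
k(c) = c**2 (k(c) = c**2 + 0 = c**2)
t(r) = -16*r (t(r) = -8*(r + r) = -16*r)
t(k(5))*W = -16*5**2*(-65) = -16*25*(-65) = -400*(-65) = 26000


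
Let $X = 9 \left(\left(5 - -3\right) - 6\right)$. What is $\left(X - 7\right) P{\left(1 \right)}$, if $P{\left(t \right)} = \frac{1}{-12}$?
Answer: $- \frac{11}{12} \approx -0.91667$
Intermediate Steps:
$X = 18$ ($X = 9 \left(\left(5 + 3\right) - 6\right) = 9 \left(8 - 6\right) = 9 \cdot 2 = 18$)
$P{\left(t \right)} = - \frac{1}{12}$
$\left(X - 7\right) P{\left(1 \right)} = \left(18 - 7\right) \left(- \frac{1}{12}\right) = 11 \left(- \frac{1}{12}\right) = - \frac{11}{12}$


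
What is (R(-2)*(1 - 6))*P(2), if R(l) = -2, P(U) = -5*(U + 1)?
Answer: -150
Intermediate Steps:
P(U) = -5 - 5*U (P(U) = -5*(1 + U) = -5 - 5*U)
(R(-2)*(1 - 6))*P(2) = (-2*(1 - 6))*(-5 - 5*2) = (-2*(-5))*(-5 - 10) = 10*(-15) = -150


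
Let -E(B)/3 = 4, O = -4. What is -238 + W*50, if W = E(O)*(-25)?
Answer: 14762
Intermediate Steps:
E(B) = -12 (E(B) = -3*4 = -12)
W = 300 (W = -12*(-25) = 300)
-238 + W*50 = -238 + 300*50 = -238 + 15000 = 14762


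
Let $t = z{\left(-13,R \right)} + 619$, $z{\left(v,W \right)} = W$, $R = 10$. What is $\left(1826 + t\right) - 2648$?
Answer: $-193$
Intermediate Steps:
$t = 629$ ($t = 10 + 619 = 629$)
$\left(1826 + t\right) - 2648 = \left(1826 + 629\right) - 2648 = 2455 - 2648 = -193$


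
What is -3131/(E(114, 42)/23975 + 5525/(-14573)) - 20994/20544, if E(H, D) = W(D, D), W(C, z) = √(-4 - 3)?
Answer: (-3922379*√7 + 288089419907275*I)/(3424*(1121*√7 + 10189375*I)) ≈ 8257.5 + 2.4038*I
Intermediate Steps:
W(C, z) = I*√7 (W(C, z) = √(-7) = I*√7)
E(H, D) = I*√7
-3131/(E(114, 42)/23975 + 5525/(-14573)) - 20994/20544 = -3131/((I*√7)/23975 + 5525/(-14573)) - 20994/20544 = -3131/((I*√7)*(1/23975) + 5525*(-1/14573)) - 20994*1/20544 = -3131/(I*√7/23975 - 425/1121) - 3499/3424 = -3131/(-425/1121 + I*√7/23975) - 3499/3424 = -3499/3424 - 3131/(-425/1121 + I*√7/23975)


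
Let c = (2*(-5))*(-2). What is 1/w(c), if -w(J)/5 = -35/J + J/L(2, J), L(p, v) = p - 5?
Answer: 12/505 ≈ 0.023762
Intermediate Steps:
L(p, v) = -5 + p
c = 20 (c = -10*(-2) = 20)
w(J) = 175/J + 5*J/3 (w(J) = -5*(-35/J + J/(-5 + 2)) = -5*(-35/J + J/(-3)) = -5*(-35/J + J*(-⅓)) = -5*(-35/J - J/3) = 175/J + 5*J/3)
1/w(c) = 1/(175/20 + (5/3)*20) = 1/(175*(1/20) + 100/3) = 1/(35/4 + 100/3) = 1/(505/12) = 12/505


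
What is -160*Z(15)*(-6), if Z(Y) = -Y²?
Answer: -216000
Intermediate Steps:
-160*Z(15)*(-6) = -(-160)*15²*(-6) = -(-160)*225*(-6) = -160*(-225)*(-6) = 36000*(-6) = -216000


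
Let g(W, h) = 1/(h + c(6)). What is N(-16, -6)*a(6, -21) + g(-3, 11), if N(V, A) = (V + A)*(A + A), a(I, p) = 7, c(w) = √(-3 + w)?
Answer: 218075/118 - √3/118 ≈ 1848.1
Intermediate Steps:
g(W, h) = 1/(h + √3) (g(W, h) = 1/(h + √(-3 + 6)) = 1/(h + √3))
N(V, A) = 2*A*(A + V) (N(V, A) = (A + V)*(2*A) = 2*A*(A + V))
N(-16, -6)*a(6, -21) + g(-3, 11) = (2*(-6)*(-6 - 16))*7 + 1/(11 + √3) = (2*(-6)*(-22))*7 + 1/(11 + √3) = 264*7 + 1/(11 + √3) = 1848 + 1/(11 + √3)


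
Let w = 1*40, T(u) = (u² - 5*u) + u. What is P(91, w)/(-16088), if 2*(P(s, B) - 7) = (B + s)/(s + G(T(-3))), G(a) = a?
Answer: -1699/3603712 ≈ -0.00047146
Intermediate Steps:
T(u) = u² - 4*u
w = 40
P(s, B) = 7 + (B + s)/(2*(21 + s)) (P(s, B) = 7 + ((B + s)/(s - 3*(-4 - 3)))/2 = 7 + ((B + s)/(s - 3*(-7)))/2 = 7 + ((B + s)/(s + 21))/2 = 7 + ((B + s)/(21 + s))/2 = 7 + (B + s)/(2*(21 + s)))
P(91, w)/(-16088) = ((294 + 40 + 15*91)/(2*(21 + 91)))/(-16088) = ((½)*(294 + 40 + 1365)/112)*(-1/16088) = ((½)*(1/112)*1699)*(-1/16088) = (1699/224)*(-1/16088) = -1699/3603712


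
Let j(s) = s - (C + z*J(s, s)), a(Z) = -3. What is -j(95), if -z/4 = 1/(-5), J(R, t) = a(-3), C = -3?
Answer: -502/5 ≈ -100.40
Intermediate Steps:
J(R, t) = -3
z = ⅘ (z = -4/(-5) = -4*(-⅕) = ⅘ ≈ 0.80000)
j(s) = 27/5 + s (j(s) = s - (-3 + (⅘)*(-3)) = s - (-3 - 12/5) = s - 1*(-27/5) = s + 27/5 = 27/5 + s)
-j(95) = -(27/5 + 95) = -1*502/5 = -502/5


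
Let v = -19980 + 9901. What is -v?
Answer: 10079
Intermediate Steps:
v = -10079
-v = -1*(-10079) = 10079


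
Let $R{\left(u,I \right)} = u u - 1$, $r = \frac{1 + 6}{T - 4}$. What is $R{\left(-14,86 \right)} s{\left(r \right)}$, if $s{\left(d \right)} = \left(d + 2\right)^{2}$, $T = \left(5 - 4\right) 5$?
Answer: $15795$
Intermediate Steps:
$T = 5$ ($T = 1 \cdot 5 = 5$)
$r = 7$ ($r = \frac{1 + 6}{5 - 4} = \frac{7}{1} = 7 \cdot 1 = 7$)
$R{\left(u,I \right)} = -1 + u^{2}$ ($R{\left(u,I \right)} = u^{2} - 1 = -1 + u^{2}$)
$s{\left(d \right)} = \left(2 + d\right)^{2}$
$R{\left(-14,86 \right)} s{\left(r \right)} = \left(-1 + \left(-14\right)^{2}\right) \left(2 + 7\right)^{2} = \left(-1 + 196\right) 9^{2} = 195 \cdot 81 = 15795$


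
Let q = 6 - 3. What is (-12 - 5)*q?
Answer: -51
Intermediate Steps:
q = 3
(-12 - 5)*q = (-12 - 5)*3 = -17*3 = -51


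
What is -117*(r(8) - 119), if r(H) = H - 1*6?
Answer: 13689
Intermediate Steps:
r(H) = -6 + H (r(H) = H - 6 = -6 + H)
-117*(r(8) - 119) = -117*((-6 + 8) - 119) = -117*(2 - 119) = -117*(-117) = 13689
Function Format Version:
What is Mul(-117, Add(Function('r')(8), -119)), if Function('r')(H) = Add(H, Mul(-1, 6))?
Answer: 13689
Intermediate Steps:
Function('r')(H) = Add(-6, H) (Function('r')(H) = Add(H, -6) = Add(-6, H))
Mul(-117, Add(Function('r')(8), -119)) = Mul(-117, Add(Add(-6, 8), -119)) = Mul(-117, Add(2, -119)) = Mul(-117, -117) = 13689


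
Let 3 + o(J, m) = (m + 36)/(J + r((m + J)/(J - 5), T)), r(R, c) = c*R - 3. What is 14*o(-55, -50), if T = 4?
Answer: -1946/51 ≈ -38.157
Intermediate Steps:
r(R, c) = -3 + R*c (r(R, c) = R*c - 3 = -3 + R*c)
o(J, m) = -3 + (36 + m)/(-3 + J + 4*(J + m)/(-5 + J)) (o(J, m) = -3 + (m + 36)/(J + (-3 + ((m + J)/(J - 5))*4)) = -3 + (36 + m)/(J + (-3 + ((J + m)/(-5 + J))*4)) = -3 + (36 + m)/(J + (-3 + 4*(J + m)/(-5 + J))) = -3 + (36 + m)/(-3 + J + 4*(J + m)/(-5 + J)))
14*o(-55, -50) = 14*((-225 - 17*(-50) - 3*(-55)**2 + 48*(-55) - 55*(-50))/(15 + (-55)**2 - 4*(-55) + 4*(-50))) = 14*((-225 + 850 - 3*3025 - 2640 + 2750)/(15 + 3025 + 220 - 200)) = 14*((-225 + 850 - 9075 - 2640 + 2750)/3060) = 14*((1/3060)*(-8340)) = 14*(-139/51) = -1946/51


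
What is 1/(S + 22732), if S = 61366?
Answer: 1/84098 ≈ 1.1891e-5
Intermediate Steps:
1/(S + 22732) = 1/(61366 + 22732) = 1/84098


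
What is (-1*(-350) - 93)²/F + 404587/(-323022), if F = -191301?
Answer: -10970353085/6866047958 ≈ -1.5978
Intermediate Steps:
(-1*(-350) - 93)²/F + 404587/(-323022) = (-1*(-350) - 93)²/(-191301) + 404587/(-323022) = (350 - 93)²*(-1/191301) + 404587*(-1/323022) = 257²*(-1/191301) - 404587/323022 = 66049*(-1/191301) - 404587/323022 = -66049/191301 - 404587/323022 = -10970353085/6866047958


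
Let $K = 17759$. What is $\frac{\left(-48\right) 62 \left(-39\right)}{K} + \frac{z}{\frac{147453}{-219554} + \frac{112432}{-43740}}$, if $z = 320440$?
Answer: $- \frac{13661445489873415632}{138229349970733} \approx -98832.0$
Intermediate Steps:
$\frac{\left(-48\right) 62 \left(-39\right)}{K} + \frac{z}{\frac{147453}{-219554} + \frac{112432}{-43740}} = \frac{\left(-48\right) 62 \left(-39\right)}{17759} + \frac{320440}{\frac{147453}{-219554} + \frac{112432}{-43740}} = \left(-2976\right) \left(-39\right) \frac{1}{17759} + \frac{320440}{147453 \left(- \frac{1}{219554}\right) + 112432 \left(- \frac{1}{43740}\right)} = 116064 \cdot \frac{1}{17759} + \frac{320440}{- \frac{147453}{219554} - \frac{28108}{10935}} = \frac{116064}{17759} + \frac{320440}{- \frac{7783622387}{2400822990}} = \frac{116064}{17759} + 320440 \left(- \frac{2400822990}{7783622387}\right) = \frac{116064}{17759} - \frac{769319718915600}{7783622387} = - \frac{13661445489873415632}{138229349970733}$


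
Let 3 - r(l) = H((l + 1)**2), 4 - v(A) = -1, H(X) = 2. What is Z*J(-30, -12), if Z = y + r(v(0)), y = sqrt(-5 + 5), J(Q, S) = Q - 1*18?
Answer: -48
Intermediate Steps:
v(A) = 5 (v(A) = 4 - 1*(-1) = 4 + 1 = 5)
r(l) = 1 (r(l) = 3 - 1*2 = 3 - 2 = 1)
J(Q, S) = -18 + Q (J(Q, S) = Q - 18 = -18 + Q)
y = 0 (y = sqrt(0) = 0)
Z = 1 (Z = 0 + 1 = 1)
Z*J(-30, -12) = 1*(-18 - 30) = 1*(-48) = -48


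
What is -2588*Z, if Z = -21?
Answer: 54348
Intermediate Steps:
-2588*Z = -2588*(-21) = -1*(-54348) = 54348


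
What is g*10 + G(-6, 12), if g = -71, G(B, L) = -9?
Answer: -719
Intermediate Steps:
g*10 + G(-6, 12) = -71*10 - 9 = -710 - 9 = -719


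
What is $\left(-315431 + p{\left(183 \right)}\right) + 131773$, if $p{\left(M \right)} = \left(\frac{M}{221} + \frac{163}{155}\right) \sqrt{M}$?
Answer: $-183658 + \frac{64388 \sqrt{183}}{34255} \approx -1.8363 \cdot 10^{5}$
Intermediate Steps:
$p{\left(M \right)} = \sqrt{M} \left(\frac{163}{155} + \frac{M}{221}\right)$ ($p{\left(M \right)} = \left(M \frac{1}{221} + 163 \cdot \frac{1}{155}\right) \sqrt{M} = \left(\frac{M}{221} + \frac{163}{155}\right) \sqrt{M} = \left(\frac{163}{155} + \frac{M}{221}\right) \sqrt{M} = \sqrt{M} \left(\frac{163}{155} + \frac{M}{221}\right)$)
$\left(-315431 + p{\left(183 \right)}\right) + 131773 = \left(-315431 + \frac{\sqrt{183} \left(36023 + 155 \cdot 183\right)}{34255}\right) + 131773 = \left(-315431 + \frac{\sqrt{183} \left(36023 + 28365\right)}{34255}\right) + 131773 = \left(-315431 + \frac{1}{34255} \sqrt{183} \cdot 64388\right) + 131773 = \left(-315431 + \frac{64388 \sqrt{183}}{34255}\right) + 131773 = -183658 + \frac{64388 \sqrt{183}}{34255}$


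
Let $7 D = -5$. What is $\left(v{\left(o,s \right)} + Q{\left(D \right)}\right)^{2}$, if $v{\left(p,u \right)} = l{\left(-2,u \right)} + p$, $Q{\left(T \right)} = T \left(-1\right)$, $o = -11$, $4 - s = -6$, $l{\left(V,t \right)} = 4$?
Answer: $\frac{1936}{49} \approx 39.51$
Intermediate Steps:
$s = 10$ ($s = 4 - -6 = 4 + 6 = 10$)
$D = - \frac{5}{7}$ ($D = \frac{1}{7} \left(-5\right) = - \frac{5}{7} \approx -0.71429$)
$Q{\left(T \right)} = - T$
$v{\left(p,u \right)} = 4 + p$
$\left(v{\left(o,s \right)} + Q{\left(D \right)}\right)^{2} = \left(\left(4 - 11\right) - - \frac{5}{7}\right)^{2} = \left(-7 + \frac{5}{7}\right)^{2} = \left(- \frac{44}{7}\right)^{2} = \frac{1936}{49}$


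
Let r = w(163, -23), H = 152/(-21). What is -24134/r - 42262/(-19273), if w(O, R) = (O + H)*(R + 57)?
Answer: -2533850077/1071713711 ≈ -2.3643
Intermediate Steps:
H = -152/21 (H = 152*(-1/21) = -152/21 ≈ -7.2381)
w(O, R) = (57 + R)*(-152/21 + O) (w(O, R) = (O - 152/21)*(R + 57) = (-152/21 + O)*(57 + R) = (57 + R)*(-152/21 + O))
r = 111214/21 (r = -2888/7 + 57*163 - 152/21*(-23) + 163*(-23) = -2888/7 + 9291 + 3496/21 - 3749 = 111214/21 ≈ 5295.9)
-24134/r - 42262/(-19273) = -24134/111214/21 - 42262/(-19273) = -24134*21/111214 - 42262*(-1/19273) = -253407/55607 + 42262/19273 = -2533850077/1071713711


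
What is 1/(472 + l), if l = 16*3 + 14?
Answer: 1/534 ≈ 0.0018727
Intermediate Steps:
l = 62 (l = 48 + 14 = 62)
1/(472 + l) = 1/(472 + 62) = 1/534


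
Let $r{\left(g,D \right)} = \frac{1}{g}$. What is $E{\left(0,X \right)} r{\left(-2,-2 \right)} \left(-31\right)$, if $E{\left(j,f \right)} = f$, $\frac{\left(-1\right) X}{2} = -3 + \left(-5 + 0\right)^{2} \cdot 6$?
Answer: $-4557$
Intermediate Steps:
$X = -294$ ($X = - 2 \left(-3 + \left(-5 + 0\right)^{2} \cdot 6\right) = - 2 \left(-3 + \left(-5\right)^{2} \cdot 6\right) = - 2 \left(-3 + 25 \cdot 6\right) = - 2 \left(-3 + 150\right) = \left(-2\right) 147 = -294$)
$E{\left(0,X \right)} r{\left(-2,-2 \right)} \left(-31\right) = - \frac{294}{-2} \left(-31\right) = \left(-294\right) \left(- \frac{1}{2}\right) \left(-31\right) = 147 \left(-31\right) = -4557$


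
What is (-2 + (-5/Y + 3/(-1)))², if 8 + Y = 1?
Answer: 900/49 ≈ 18.367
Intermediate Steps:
Y = -7 (Y = -8 + 1 = -7)
(-2 + (-5/Y + 3/(-1)))² = (-2 + (-5/(-7) + 3/(-1)))² = (-2 + (-5*(-⅐) + 3*(-1)))² = (-2 + (5/7 - 3))² = (-2 - 16/7)² = (-30/7)² = 900/49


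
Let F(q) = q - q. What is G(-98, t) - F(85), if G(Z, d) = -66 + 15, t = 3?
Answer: -51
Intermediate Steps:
G(Z, d) = -51
F(q) = 0
G(-98, t) - F(85) = -51 - 1*0 = -51 + 0 = -51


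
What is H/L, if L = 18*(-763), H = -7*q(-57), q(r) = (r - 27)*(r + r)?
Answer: 532/109 ≈ 4.8807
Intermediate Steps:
q(r) = 2*r*(-27 + r) (q(r) = (-27 + r)*(2*r) = 2*r*(-27 + r))
H = -67032 (H = -14*(-57)*(-27 - 57) = -14*(-57)*(-84) = -7*9576 = -67032)
L = -13734
H/L = -67032/(-13734) = -67032*(-1/13734) = 532/109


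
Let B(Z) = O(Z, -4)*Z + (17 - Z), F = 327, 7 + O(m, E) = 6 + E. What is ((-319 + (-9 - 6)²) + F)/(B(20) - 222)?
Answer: -233/325 ≈ -0.71692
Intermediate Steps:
O(m, E) = -1 + E (O(m, E) = -7 + (6 + E) = -1 + E)
B(Z) = 17 - 6*Z (B(Z) = (-1 - 4)*Z + (17 - Z) = -5*Z + (17 - Z) = 17 - 6*Z)
((-319 + (-9 - 6)²) + F)/(B(20) - 222) = ((-319 + (-9 - 6)²) + 327)/((17 - 6*20) - 222) = ((-319 + (-15)²) + 327)/((17 - 120) - 222) = ((-319 + 225) + 327)/(-103 - 222) = (-94 + 327)/(-325) = 233*(-1/325) = -233/325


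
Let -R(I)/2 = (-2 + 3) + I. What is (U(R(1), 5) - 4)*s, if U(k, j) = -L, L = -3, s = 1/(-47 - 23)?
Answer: 1/70 ≈ 0.014286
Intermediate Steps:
s = -1/70 (s = 1/(-70) = -1/70 ≈ -0.014286)
R(I) = -2 - 2*I (R(I) = -2*((-2 + 3) + I) = -2*(1 + I) = -2 - 2*I)
U(k, j) = 3 (U(k, j) = -1*(-3) = 3)
(U(R(1), 5) - 4)*s = (3 - 4)*(-1/70) = -1*(-1/70) = 1/70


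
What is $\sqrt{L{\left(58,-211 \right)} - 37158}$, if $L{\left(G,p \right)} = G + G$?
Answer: $i \sqrt{37042} \approx 192.46 i$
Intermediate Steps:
$L{\left(G,p \right)} = 2 G$
$\sqrt{L{\left(58,-211 \right)} - 37158} = \sqrt{2 \cdot 58 - 37158} = \sqrt{116 - 37158} = \sqrt{-37042} = i \sqrt{37042}$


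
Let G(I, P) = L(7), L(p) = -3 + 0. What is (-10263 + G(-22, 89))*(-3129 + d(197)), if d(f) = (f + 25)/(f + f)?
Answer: 6326956332/197 ≈ 3.2117e+7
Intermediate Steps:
L(p) = -3
G(I, P) = -3
d(f) = (25 + f)/(2*f) (d(f) = (25 + f)/((2*f)) = (25 + f)*(1/(2*f)) = (25 + f)/(2*f))
(-10263 + G(-22, 89))*(-3129 + d(197)) = (-10263 - 3)*(-3129 + (½)*(25 + 197)/197) = -10266*(-3129 + (½)*(1/197)*222) = -10266*(-3129 + 111/197) = -10266*(-616302/197) = 6326956332/197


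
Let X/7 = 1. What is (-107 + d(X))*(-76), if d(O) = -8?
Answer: 8740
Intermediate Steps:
X = 7 (X = 7*1 = 7)
(-107 + d(X))*(-76) = (-107 - 8)*(-76) = -115*(-76) = 8740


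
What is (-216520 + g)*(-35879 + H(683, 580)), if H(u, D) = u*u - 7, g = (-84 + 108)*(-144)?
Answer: -94722325528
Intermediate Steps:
g = -3456 (g = 24*(-144) = -3456)
H(u, D) = -7 + u² (H(u, D) = u² - 7 = -7 + u²)
(-216520 + g)*(-35879 + H(683, 580)) = (-216520 - 3456)*(-35879 + (-7 + 683²)) = -219976*(-35879 + (-7 + 466489)) = -219976*(-35879 + 466482) = -219976*430603 = -94722325528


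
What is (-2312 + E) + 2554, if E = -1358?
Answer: -1116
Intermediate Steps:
(-2312 + E) + 2554 = (-2312 - 1358) + 2554 = -3670 + 2554 = -1116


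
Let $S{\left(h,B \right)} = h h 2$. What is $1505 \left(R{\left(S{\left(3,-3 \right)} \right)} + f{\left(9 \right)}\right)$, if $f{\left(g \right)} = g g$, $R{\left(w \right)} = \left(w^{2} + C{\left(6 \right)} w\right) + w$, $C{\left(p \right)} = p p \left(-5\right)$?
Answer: $-4239585$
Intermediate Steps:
$S{\left(h,B \right)} = 2 h^{2}$ ($S{\left(h,B \right)} = h^{2} \cdot 2 = 2 h^{2}$)
$C{\left(p \right)} = - 5 p^{2}$ ($C{\left(p \right)} = p^{2} \left(-5\right) = - 5 p^{2}$)
$R{\left(w \right)} = w^{2} - 179 w$ ($R{\left(w \right)} = \left(w^{2} + - 5 \cdot 6^{2} w\right) + w = \left(w^{2} + \left(-5\right) 36 w\right) + w = \left(w^{2} - 180 w\right) + w = w^{2} - 179 w$)
$f{\left(g \right)} = g^{2}$
$1505 \left(R{\left(S{\left(3,-3 \right)} \right)} + f{\left(9 \right)}\right) = 1505 \left(2 \cdot 3^{2} \left(-179 + 2 \cdot 3^{2}\right) + 9^{2}\right) = 1505 \left(2 \cdot 9 \left(-179 + 2 \cdot 9\right) + 81\right) = 1505 \left(18 \left(-179 + 18\right) + 81\right) = 1505 \left(18 \left(-161\right) + 81\right) = 1505 \left(-2898 + 81\right) = 1505 \left(-2817\right) = -4239585$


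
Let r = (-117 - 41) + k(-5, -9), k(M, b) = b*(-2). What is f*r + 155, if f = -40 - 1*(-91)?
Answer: -6985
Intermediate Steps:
f = 51 (f = -40 + 91 = 51)
k(M, b) = -2*b
r = -140 (r = (-117 - 41) - 2*(-9) = -158 + 18 = -140)
f*r + 155 = 51*(-140) + 155 = -7140 + 155 = -6985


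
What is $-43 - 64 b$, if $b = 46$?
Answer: $-2987$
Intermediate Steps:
$-43 - 64 b = -43 - 2944 = -2987$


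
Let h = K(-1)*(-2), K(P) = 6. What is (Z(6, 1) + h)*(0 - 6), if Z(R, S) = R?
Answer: 36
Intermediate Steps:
h = -12 (h = 6*(-2) = -12)
(Z(6, 1) + h)*(0 - 6) = (6 - 12)*(0 - 6) = -6*(-6) = 36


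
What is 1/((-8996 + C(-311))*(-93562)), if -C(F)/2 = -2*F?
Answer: 1/958074880 ≈ 1.0438e-9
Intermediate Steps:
C(F) = 4*F (C(F) = -(-4)*F = 4*F)
1/((-8996 + C(-311))*(-93562)) = 1/((-8996 + 4*(-311))*(-93562)) = -1/93562/(-8996 - 1244) = -1/93562/(-10240) = -1/10240*(-1/93562) = 1/958074880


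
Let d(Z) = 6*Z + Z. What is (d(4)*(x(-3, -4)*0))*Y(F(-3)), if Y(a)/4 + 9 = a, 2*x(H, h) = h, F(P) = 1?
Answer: 0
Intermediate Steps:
d(Z) = 7*Z
x(H, h) = h/2
Y(a) = -36 + 4*a
(d(4)*(x(-3, -4)*0))*Y(F(-3)) = ((7*4)*(((1/2)*(-4))*0))*(-36 + 4*1) = (28*(-2*0))*(-36 + 4) = (28*0)*(-32) = 0*(-32) = 0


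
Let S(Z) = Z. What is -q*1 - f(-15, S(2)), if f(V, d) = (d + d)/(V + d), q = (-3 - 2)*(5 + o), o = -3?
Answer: 134/13 ≈ 10.308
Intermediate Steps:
q = -10 (q = (-3 - 2)*(5 - 3) = -5*2 = -10)
f(V, d) = 2*d/(V + d) (f(V, d) = (2*d)/(V + d) = 2*d/(V + d))
-q*1 - f(-15, S(2)) = -1*(-10)*1 - 2*2/(-15 + 2) = 10*1 - 2*2/(-13) = 10 - 2*2*(-1)/13 = 10 - 1*(-4/13) = 10 + 4/13 = 134/13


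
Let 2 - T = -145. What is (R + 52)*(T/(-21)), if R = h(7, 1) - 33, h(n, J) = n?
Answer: -182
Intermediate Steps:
T = 147 (T = 2 - 1*(-145) = 2 + 145 = 147)
R = -26 (R = 7 - 33 = -26)
(R + 52)*(T/(-21)) = (-26 + 52)*(147/(-21)) = 26*(147*(-1/21)) = 26*(-7) = -182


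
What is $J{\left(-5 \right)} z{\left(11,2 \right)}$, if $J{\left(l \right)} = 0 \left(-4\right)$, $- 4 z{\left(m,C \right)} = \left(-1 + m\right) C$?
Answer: $0$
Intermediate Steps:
$z{\left(m,C \right)} = - \frac{C \left(-1 + m\right)}{4}$ ($z{\left(m,C \right)} = - \frac{\left(-1 + m\right) C}{4} = - \frac{C \left(-1 + m\right)}{4}$)
$J{\left(l \right)} = 0$
$J{\left(-5 \right)} z{\left(11,2 \right)} = 0 \cdot \frac{1}{4} \cdot 2 \left(1 - 11\right) = 0 \cdot \frac{1}{4} \cdot 2 \left(-10\right) = 0 \left(-5\right) = 0$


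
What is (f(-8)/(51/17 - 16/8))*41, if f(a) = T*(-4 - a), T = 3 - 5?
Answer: -328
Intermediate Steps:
T = -2
f(a) = 8 + 2*a (f(a) = -2*(-4 - a) = 8 + 2*a)
(f(-8)/(51/17 - 16/8))*41 = ((8 + 2*(-8))/(51/17 - 16/8))*41 = ((8 - 16)/(51*(1/17) - 16*1/8))*41 = (-8/(3 - 2))*41 = (-8/1)*41 = (1*(-8))*41 = -8*41 = -328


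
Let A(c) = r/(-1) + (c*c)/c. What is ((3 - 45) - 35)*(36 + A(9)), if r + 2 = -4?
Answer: -3927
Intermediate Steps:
r = -6 (r = -2 - 4 = -6)
A(c) = 6 + c (A(c) = -6/(-1) + (c*c)/c = -6*(-1) + c**2/c = 6 + c)
((3 - 45) - 35)*(36 + A(9)) = ((3 - 45) - 35)*(36 + (6 + 9)) = (-42 - 35)*(36 + 15) = -77*51 = -3927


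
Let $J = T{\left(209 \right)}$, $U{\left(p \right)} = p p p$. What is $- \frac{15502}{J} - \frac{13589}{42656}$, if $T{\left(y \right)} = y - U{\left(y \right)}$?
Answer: $- \frac{3856073699}{12169116960} \approx -0.31687$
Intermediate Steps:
$U{\left(p \right)} = p^{3}$ ($U{\left(p \right)} = p^{2} p = p^{3}$)
$T{\left(y \right)} = y - y^{3}$
$J = -9129120$ ($J = 209 - 209^{3} = 209 - 9129329 = -9129120$)
$- \frac{15502}{J} - \frac{13589}{42656} = - \frac{15502}{-9129120} - \frac{13589}{42656} = \left(-15502\right) \left(- \frac{1}{9129120}\right) - \frac{13589}{42656} = \frac{7751}{4564560} - \frac{13589}{42656} = - \frac{3856073699}{12169116960}$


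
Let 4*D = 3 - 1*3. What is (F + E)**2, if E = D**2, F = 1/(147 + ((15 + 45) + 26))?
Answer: 1/54289 ≈ 1.8420e-5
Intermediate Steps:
D = 0 (D = (3 - 1*3)/4 = (3 - 3)/4 = (1/4)*0 = 0)
F = 1/233 (F = 1/(147 + (60 + 26)) = 1/(147 + 86) = 1/233 ≈ 0.0042918)
E = 0 (E = 0**2 = 0)
(F + E)**2 = (1/233 + 0)**2 = (1/233)**2 = 1/54289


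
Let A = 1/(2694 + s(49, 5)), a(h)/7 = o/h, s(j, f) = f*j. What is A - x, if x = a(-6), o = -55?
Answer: -1131509/17634 ≈ -64.166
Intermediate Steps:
a(h) = -385/h (a(h) = 7*(-55/h) = -385/h)
x = 385/6 (x = -385/(-6) = -385*(-⅙) = 385/6 ≈ 64.167)
A = 1/2939 (A = 1/(2694 + 5*49) = 1/(2694 + 245) = 1/2939 ≈ 0.00034025)
A - x = 1/2939 - 1*385/6 = 1/2939 - 385/6 = -1131509/17634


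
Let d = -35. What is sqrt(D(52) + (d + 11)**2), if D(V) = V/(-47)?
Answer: 2*sqrt(317485)/47 ≈ 23.977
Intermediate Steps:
D(V) = -V/47 (D(V) = V*(-1/47) = -V/47)
sqrt(D(52) + (d + 11)**2) = sqrt(-1/47*52 + (-35 + 11)**2) = sqrt(-52/47 + (-24)**2) = sqrt(-52/47 + 576) = sqrt(27020/47) = 2*sqrt(317485)/47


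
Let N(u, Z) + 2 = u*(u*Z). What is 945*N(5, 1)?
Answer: 21735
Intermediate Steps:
N(u, Z) = -2 + Z*u² (N(u, Z) = -2 + u*(u*Z) = -2 + u*(Z*u) = -2 + Z*u²)
945*N(5, 1) = 945*(-2 + 1*5²) = 945*(-2 + 1*25) = 945*(-2 + 25) = 945*23 = 21735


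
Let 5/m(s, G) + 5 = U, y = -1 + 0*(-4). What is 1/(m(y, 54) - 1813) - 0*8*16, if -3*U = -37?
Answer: -22/39871 ≈ -0.00055178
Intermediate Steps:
U = 37/3 (U = -⅓*(-37) = 37/3 ≈ 12.333)
y = -1 (y = -1 + 0 = -1)
m(s, G) = 15/22 (m(s, G) = 5/(-5 + 37/3) = 5/(22/3) = 5*(3/22) = 15/22)
1/(m(y, 54) - 1813) - 0*8*16 = 1/(15/22 - 1813) - 0*8*16 = 1/(-39871/22) - 0*16 = -22/39871 - 1*0 = -22/39871 + 0 = -22/39871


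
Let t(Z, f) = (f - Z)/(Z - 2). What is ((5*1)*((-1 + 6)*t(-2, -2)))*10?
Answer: 0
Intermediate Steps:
t(Z, f) = (f - Z)/(-2 + Z)
((5*1)*((-1 + 6)*t(-2, -2)))*10 = ((5*1)*((-1 + 6)*((-2 - 1*(-2))/(-2 - 2))))*10 = (5*(5*((-2 + 2)/(-4))))*10 = (5*(5*(-1/4*0)))*10 = (5*(5*0))*10 = (5*0)*10 = 0*10 = 0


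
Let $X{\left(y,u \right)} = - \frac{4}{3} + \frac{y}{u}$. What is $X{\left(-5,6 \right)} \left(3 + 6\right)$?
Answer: $- \frac{39}{2} \approx -19.5$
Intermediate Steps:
$X{\left(y,u \right)} = - \frac{4}{3} + \frac{y}{u}$ ($X{\left(y,u \right)} = \left(-4\right) \frac{1}{3} + \frac{y}{u} = - \frac{4}{3} + \frac{y}{u}$)
$X{\left(-5,6 \right)} \left(3 + 6\right) = \left(- \frac{4}{3} - \frac{5}{6}\right) \left(3 + 6\right) = \left(- \frac{4}{3} - \frac{5}{6}\right) 9 = \left(- \frac{13}{6}\right) 9 = - \frac{39}{2}$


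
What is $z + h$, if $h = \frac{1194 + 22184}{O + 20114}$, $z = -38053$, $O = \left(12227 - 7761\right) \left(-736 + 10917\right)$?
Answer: $- \frac{865486172501}{22744230} \approx -38053.0$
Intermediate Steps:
$O = 45468346$ ($O = 4466 \cdot 10181 = 45468346$)
$h = \frac{11689}{22744230}$ ($h = \frac{1194 + 22184}{45468346 + 20114} = \frac{23378}{45488460} = 23378 \cdot \frac{1}{45488460} = \frac{11689}{22744230} \approx 0.00051393$)
$z + h = -38053 + \frac{11689}{22744230} = - \frac{865486172501}{22744230}$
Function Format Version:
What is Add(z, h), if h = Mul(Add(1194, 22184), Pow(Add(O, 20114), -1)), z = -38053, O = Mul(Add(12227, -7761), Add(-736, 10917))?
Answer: Rational(-865486172501, 22744230) ≈ -38053.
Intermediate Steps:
O = 45468346 (O = Mul(4466, 10181) = 45468346)
h = Rational(11689, 22744230) (h = Mul(Add(1194, 22184), Pow(Add(45468346, 20114), -1)) = Mul(23378, Pow(45488460, -1)) = Mul(23378, Rational(1, 45488460)) = Rational(11689, 22744230) ≈ 0.00051393)
Add(z, h) = Add(-38053, Rational(11689, 22744230)) = Rational(-865486172501, 22744230)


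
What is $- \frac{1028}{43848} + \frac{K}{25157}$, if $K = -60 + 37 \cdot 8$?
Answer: $- \frac{3878317}{275771034} \approx -0.014064$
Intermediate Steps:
$K = 236$ ($K = -60 + 296 = 236$)
$- \frac{1028}{43848} + \frac{K}{25157} = - \frac{1028}{43848} + \frac{236}{25157} = \left(-1028\right) \frac{1}{43848} + 236 \cdot \frac{1}{25157} = - \frac{257}{10962} + \frac{236}{25157} = - \frac{3878317}{275771034}$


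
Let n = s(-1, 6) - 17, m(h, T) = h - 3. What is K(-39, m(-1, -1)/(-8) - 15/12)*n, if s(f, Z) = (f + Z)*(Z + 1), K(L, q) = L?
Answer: -702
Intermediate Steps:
m(h, T) = -3 + h
s(f, Z) = (1 + Z)*(Z + f) (s(f, Z) = (Z + f)*(1 + Z) = (1 + Z)*(Z + f))
n = 18 (n = (6 - 1 + 6**2 + 6*(-1)) - 17 = (6 - 1 + 36 - 6) - 17 = 35 - 17 = 18)
K(-39, m(-1, -1)/(-8) - 15/12)*n = -39*18 = -702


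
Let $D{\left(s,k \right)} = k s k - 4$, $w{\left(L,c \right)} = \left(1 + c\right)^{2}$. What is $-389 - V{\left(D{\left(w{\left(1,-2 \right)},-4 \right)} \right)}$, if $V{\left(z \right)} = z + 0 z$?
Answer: $-401$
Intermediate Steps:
$D{\left(s,k \right)} = -4 + s k^{2}$ ($D{\left(s,k \right)} = s k^{2} - 4 = -4 + s k^{2}$)
$V{\left(z \right)} = z$ ($V{\left(z \right)} = z + 0 = z$)
$-389 - V{\left(D{\left(w{\left(1,-2 \right)},-4 \right)} \right)} = -389 - \left(-4 + \left(1 - 2\right)^{2} \left(-4\right)^{2}\right) = -389 - \left(-4 + \left(-1\right)^{2} \cdot 16\right) = -389 - \left(-4 + 1 \cdot 16\right) = -389 - \left(-4 + 16\right) = -389 - 12 = -401$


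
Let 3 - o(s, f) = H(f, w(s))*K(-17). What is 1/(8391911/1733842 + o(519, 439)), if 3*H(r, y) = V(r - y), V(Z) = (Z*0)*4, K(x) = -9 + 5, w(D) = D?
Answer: 157622/1235767 ≈ 0.12755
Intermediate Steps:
K(x) = -4
V(Z) = 0 (V(Z) = 0*4 = 0)
H(r, y) = 0 (H(r, y) = (⅓)*0 = 0)
o(s, f) = 3 (o(s, f) = 3 - 0*(-4) = 3 - 1*0 = 3 + 0 = 3)
1/(8391911/1733842 + o(519, 439)) = 1/(8391911/1733842 + 3) = 1/(8391911*(1/1733842) + 3) = 1/(762901/157622 + 3) = 1/(1235767/157622) = 157622/1235767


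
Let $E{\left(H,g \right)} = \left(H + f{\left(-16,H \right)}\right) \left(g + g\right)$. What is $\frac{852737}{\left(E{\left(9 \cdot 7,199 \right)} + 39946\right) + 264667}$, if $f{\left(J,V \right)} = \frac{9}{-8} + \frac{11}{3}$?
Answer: $\frac{10232844}{3968383} \approx 2.5786$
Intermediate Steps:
$f{\left(J,V \right)} = \frac{61}{24}$ ($f{\left(J,V \right)} = 9 \left(- \frac{1}{8}\right) + 11 \cdot \frac{1}{3} = - \frac{9}{8} + \frac{11}{3} = \frac{61}{24}$)
$E{\left(H,g \right)} = 2 g \left(\frac{61}{24} + H\right)$ ($E{\left(H,g \right)} = \left(H + \frac{61}{24}\right) \left(g + g\right) = \left(\frac{61}{24} + H\right) 2 g = 2 g \left(\frac{61}{24} + H\right)$)
$\frac{852737}{\left(E{\left(9 \cdot 7,199 \right)} + 39946\right) + 264667} = \frac{852737}{\left(\frac{1}{12} \cdot 199 \left(61 + 24 \cdot 9 \cdot 7\right) + 39946\right) + 264667} = \frac{852737}{\left(\frac{1}{12} \cdot 199 \left(61 + 24 \cdot 63\right) + 39946\right) + 264667} = \frac{852737}{\left(\frac{1}{12} \cdot 199 \left(61 + 1512\right) + 39946\right) + 264667} = \frac{852737}{\left(\frac{1}{12} \cdot 199 \cdot 1573 + 39946\right) + 264667} = \frac{852737}{\left(\frac{313027}{12} + 39946\right) + 264667} = \frac{852737}{\frac{792379}{12} + 264667} = \frac{852737}{\frac{3968383}{12}} = 852737 \cdot \frac{12}{3968383} = \frac{10232844}{3968383}$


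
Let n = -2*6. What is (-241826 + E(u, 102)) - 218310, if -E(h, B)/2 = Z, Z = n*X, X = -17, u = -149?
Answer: -460544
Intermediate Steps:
n = -12
Z = 204 (Z = -12*(-17) = 204)
E(h, B) = -408 (E(h, B) = -2*204 = -408)
(-241826 + E(u, 102)) - 218310 = (-241826 - 408) - 218310 = -242234 - 218310 = -460544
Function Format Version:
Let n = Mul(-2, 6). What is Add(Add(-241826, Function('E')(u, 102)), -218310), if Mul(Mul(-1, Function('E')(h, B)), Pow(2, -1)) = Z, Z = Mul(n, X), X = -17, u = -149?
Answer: -460544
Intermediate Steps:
n = -12
Z = 204 (Z = Mul(-12, -17) = 204)
Function('E')(h, B) = -408 (Function('E')(h, B) = Mul(-2, 204) = -408)
Add(Add(-241826, Function('E')(u, 102)), -218310) = Add(Add(-241826, -408), -218310) = Add(-242234, -218310) = -460544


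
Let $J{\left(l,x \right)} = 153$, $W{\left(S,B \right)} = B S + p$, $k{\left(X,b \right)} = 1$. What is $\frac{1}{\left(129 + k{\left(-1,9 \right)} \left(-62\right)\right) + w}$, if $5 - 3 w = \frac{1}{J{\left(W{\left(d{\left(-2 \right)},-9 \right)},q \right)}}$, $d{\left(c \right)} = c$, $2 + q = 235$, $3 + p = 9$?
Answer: $\frac{459}{31517} \approx 0.014564$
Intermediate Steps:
$p = 6$ ($p = -3 + 9 = 6$)
$q = 233$ ($q = -2 + 235 = 233$)
$W{\left(S,B \right)} = 6 + B S$ ($W{\left(S,B \right)} = B S + 6 = 6 + B S$)
$w = \frac{764}{459}$ ($w = \frac{5}{3} - \frac{1}{3 \cdot 153} = \frac{5}{3} - \frac{1}{459} = \frac{764}{459} \approx 1.6645$)
$\frac{1}{\left(129 + k{\left(-1,9 \right)} \left(-62\right)\right) + w} = \frac{1}{\left(129 + 1 \left(-62\right)\right) + \frac{764}{459}} = \frac{1}{\left(129 - 62\right) + \frac{764}{459}} = \frac{1}{67 + \frac{764}{459}} = \frac{1}{\frac{31517}{459}} = \frac{459}{31517}$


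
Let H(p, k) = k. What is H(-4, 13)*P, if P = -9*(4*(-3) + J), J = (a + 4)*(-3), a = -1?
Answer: 2457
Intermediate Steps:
J = -9 (J = (-1 + 4)*(-3) = 3*(-3) = -9)
P = 189 (P = -9*(4*(-3) - 9) = -9*(-12 - 9) = -9*(-21) = 189)
H(-4, 13)*P = 13*189 = 2457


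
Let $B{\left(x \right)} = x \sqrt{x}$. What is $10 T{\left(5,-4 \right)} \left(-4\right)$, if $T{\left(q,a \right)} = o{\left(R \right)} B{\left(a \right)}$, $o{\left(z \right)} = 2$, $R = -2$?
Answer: $640 i \approx 640.0 i$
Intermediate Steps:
$B{\left(x \right)} = x^{\frac{3}{2}}$
$T{\left(q,a \right)} = 2 a^{\frac{3}{2}}$
$10 T{\left(5,-4 \right)} \left(-4\right) = 10 \cdot 2 \left(-4\right)^{\frac{3}{2}} \left(-4\right) = 10 \cdot 2 \left(- 8 i\right) \left(-4\right) = 10 \left(- 16 i\right) \left(-4\right) = - 160 i \left(-4\right) = 640 i$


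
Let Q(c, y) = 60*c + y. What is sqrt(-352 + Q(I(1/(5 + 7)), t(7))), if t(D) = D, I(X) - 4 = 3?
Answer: 5*sqrt(3) ≈ 8.6602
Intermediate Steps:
I(X) = 7 (I(X) = 4 + 3 = 7)
Q(c, y) = y + 60*c
sqrt(-352 + Q(I(1/(5 + 7)), t(7))) = sqrt(-352 + (7 + 60*7)) = sqrt(-352 + (7 + 420)) = sqrt(-352 + 427) = sqrt(75) = 5*sqrt(3)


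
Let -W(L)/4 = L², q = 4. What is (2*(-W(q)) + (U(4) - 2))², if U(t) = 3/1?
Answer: 16641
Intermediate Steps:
W(L) = -4*L²
U(t) = 3 (U(t) = 3*1 = 3)
(2*(-W(q)) + (U(4) - 2))² = (2*(-(-4)*4²) + (3 - 2))² = (2*(-(-4)*16) + 1)² = (2*(-1*(-64)) + 1)² = (2*64 + 1)² = (128 + 1)² = 129² = 16641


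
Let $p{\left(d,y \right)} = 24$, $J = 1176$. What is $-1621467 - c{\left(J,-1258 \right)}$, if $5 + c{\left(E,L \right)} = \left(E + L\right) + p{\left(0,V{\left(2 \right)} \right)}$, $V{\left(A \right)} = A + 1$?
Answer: $-1621404$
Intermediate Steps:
$V{\left(A \right)} = 1 + A$
$c{\left(E,L \right)} = 19 + E + L$ ($c{\left(E,L \right)} = -5 + \left(\left(E + L\right) + 24\right) = -5 + \left(24 + E + L\right) = 19 + E + L$)
$-1621467 - c{\left(J,-1258 \right)} = -1621467 - \left(19 + 1176 - 1258\right) = -1621467 - -63 = -1621467 + 63 = -1621404$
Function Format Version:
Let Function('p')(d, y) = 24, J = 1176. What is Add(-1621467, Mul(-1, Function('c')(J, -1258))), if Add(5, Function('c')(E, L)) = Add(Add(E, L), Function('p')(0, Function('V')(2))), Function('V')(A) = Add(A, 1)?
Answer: -1621404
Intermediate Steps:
Function('V')(A) = Add(1, A)
Function('c')(E, L) = Add(19, E, L) (Function('c')(E, L) = Add(-5, Add(Add(E, L), 24)) = Add(-5, Add(24, E, L)) = Add(19, E, L))
Add(-1621467, Mul(-1, Function('c')(J, -1258))) = Add(-1621467, Mul(-1, Add(19, 1176, -1258))) = Add(-1621467, Mul(-1, -63)) = Add(-1621467, 63) = -1621404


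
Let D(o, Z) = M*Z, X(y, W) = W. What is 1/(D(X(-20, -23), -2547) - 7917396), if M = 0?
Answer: -1/7917396 ≈ -1.2630e-7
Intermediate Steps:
D(o, Z) = 0 (D(o, Z) = 0*Z = 0)
1/(D(X(-20, -23), -2547) - 7917396) = 1/(0 - 7917396) = 1/(-7917396) = -1/7917396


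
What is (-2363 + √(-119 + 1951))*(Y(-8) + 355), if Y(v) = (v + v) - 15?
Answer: -765612 + 648*√458 ≈ -7.5174e+5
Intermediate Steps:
Y(v) = -15 + 2*v (Y(v) = 2*v - 15 = -15 + 2*v)
(-2363 + √(-119 + 1951))*(Y(-8) + 355) = (-2363 + √(-119 + 1951))*((-15 + 2*(-8)) + 355) = (-2363 + √1832)*((-15 - 16) + 355) = (-2363 + 2*√458)*(-31 + 355) = (-2363 + 2*√458)*324 = -765612 + 648*√458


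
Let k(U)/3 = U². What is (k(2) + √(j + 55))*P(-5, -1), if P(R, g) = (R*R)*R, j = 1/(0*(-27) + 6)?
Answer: -1500 - 125*√1986/6 ≈ -2428.4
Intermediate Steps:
j = ⅙ (j = 1/(0 + 6) = 1/6 = ⅙ ≈ 0.16667)
P(R, g) = R³ (P(R, g) = R²*R = R³)
k(U) = 3*U²
(k(2) + √(j + 55))*P(-5, -1) = (3*2² + √(⅙ + 55))*(-5)³ = (3*4 + √(331/6))*(-125) = (12 + √1986/6)*(-125) = -1500 - 125*√1986/6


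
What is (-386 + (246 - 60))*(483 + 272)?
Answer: -151000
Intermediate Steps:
(-386 + (246 - 60))*(483 + 272) = (-386 + 186)*755 = -200*755 = -151000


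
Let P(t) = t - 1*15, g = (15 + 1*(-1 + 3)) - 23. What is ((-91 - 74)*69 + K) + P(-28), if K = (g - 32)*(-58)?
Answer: -9224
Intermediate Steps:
g = -6 (g = (15 + 1*2) - 23 = (15 + 2) - 23 = 17 - 23 = -6)
P(t) = -15 + t (P(t) = t - 15 = -15 + t)
K = 2204 (K = (-6 - 32)*(-58) = -38*(-58) = 2204)
((-91 - 74)*69 + K) + P(-28) = ((-91 - 74)*69 + 2204) + (-15 - 28) = (-165*69 + 2204) - 43 = (-11385 + 2204) - 43 = -9181 - 43 = -9224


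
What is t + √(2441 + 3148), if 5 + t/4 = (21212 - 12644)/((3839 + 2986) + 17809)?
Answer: -229204/12317 + 9*√69 ≈ 56.151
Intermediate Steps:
t = -229204/12317 (t = -20 + 4*((21212 - 12644)/((3839 + 2986) + 17809)) = -20 + 4*(8568/(6825 + 17809)) = -20 + 4*(8568/24634) = -20 + 4*(8568*(1/24634)) = -20 + 4*(4284/12317) = -20 + 17136/12317 = -229204/12317 ≈ -18.609)
t + √(2441 + 3148) = -229204/12317 + √(2441 + 3148) = -229204/12317 + √5589 = -229204/12317 + 9*√69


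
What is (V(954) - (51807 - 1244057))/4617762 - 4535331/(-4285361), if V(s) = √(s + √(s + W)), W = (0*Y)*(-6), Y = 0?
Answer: 13026150400736/9894388591041 + √(954 + 3*√106)/4617762 ≈ 1.3165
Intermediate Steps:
W = 0 (W = (0*0)*(-6) = 0*(-6) = 0)
V(s) = √(s + √s) (V(s) = √(s + √(s + 0)) = √(s + √s))
(V(954) - (51807 - 1244057))/4617762 - 4535331/(-4285361) = (√(954 + √954) - (51807 - 1244057))/4617762 - 4535331/(-4285361) = (√(954 + 3*√106) - 1*(-1192250))*(1/4617762) - 4535331*(-1/4285361) = (√(954 + 3*√106) + 1192250)*(1/4617762) + 4535331/4285361 = (1192250 + √(954 + 3*√106))*(1/4617762) + 4535331/4285361 = (596125/2308881 + √(954 + 3*√106)/4617762) + 4535331/4285361 = 13026150400736/9894388591041 + √(954 + 3*√106)/4617762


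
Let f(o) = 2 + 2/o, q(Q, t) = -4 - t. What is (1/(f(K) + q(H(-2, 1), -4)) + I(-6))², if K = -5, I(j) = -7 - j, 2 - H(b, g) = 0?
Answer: 9/64 ≈ 0.14063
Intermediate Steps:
H(b, g) = 2 (H(b, g) = 2 - 1*0 = 2 + 0 = 2)
(1/(f(K) + q(H(-2, 1), -4)) + I(-6))² = (1/((2 + 2/(-5)) + (-4 - 1*(-4))) + (-7 - 1*(-6)))² = (1/((2 + 2*(-⅕)) + (-4 + 4)) + (-7 + 6))² = (1/((2 - ⅖) + 0) - 1)² = (1/(8/5 + 0) - 1)² = (1/(8/5) - 1)² = (5/8 - 1)² = (-3/8)² = 9/64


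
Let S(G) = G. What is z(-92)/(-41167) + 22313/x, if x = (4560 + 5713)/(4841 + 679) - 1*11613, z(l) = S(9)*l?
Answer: -5017377768684/2638536579329 ≈ -1.9016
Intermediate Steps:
z(l) = 9*l
x = -64093487/5520 (x = 10273/5520 - 11613 = -64093487/5520 ≈ -11611.)
z(-92)/(-41167) + 22313/x = (9*(-92))/(-41167) + 22313/(-64093487/5520) = -828*(-1/41167) + 22313*(-5520/64093487) = 828/41167 - 123167760/64093487 = -5017377768684/2638536579329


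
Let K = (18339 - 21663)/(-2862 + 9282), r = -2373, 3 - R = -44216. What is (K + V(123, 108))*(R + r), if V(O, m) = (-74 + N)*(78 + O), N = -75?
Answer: -670498123232/535 ≈ -1.2533e+9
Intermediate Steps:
R = 44219 (R = 3 - 1*(-44216) = 3 + 44216 = 44219)
K = -277/535 (K = -3324/6420 = -3324*1/6420 = -277/535 ≈ -0.51776)
V(O, m) = -11622 - 149*O (V(O, m) = (-74 - 75)*(78 + O) = -149*(78 + O) = -11622 - 149*O)
(K + V(123, 108))*(R + r) = (-277/535 + (-11622 - 149*123))*(44219 - 2373) = (-277/535 + (-11622 - 18327))*41846 = (-277/535 - 29949)*41846 = -16022992/535*41846 = -670498123232/535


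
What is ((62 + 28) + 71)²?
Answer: 25921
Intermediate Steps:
((62 + 28) + 71)² = (90 + 71)² = 161² = 25921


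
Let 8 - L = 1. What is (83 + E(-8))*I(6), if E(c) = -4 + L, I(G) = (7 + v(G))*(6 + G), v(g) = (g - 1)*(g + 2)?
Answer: 48504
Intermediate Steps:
L = 7 (L = 8 - 1*1 = 8 - 1 = 7)
v(g) = (-1 + g)*(2 + g)
I(G) = (6 + G)*(5 + G + G²) (I(G) = (7 + (-2 + G + G²))*(6 + G) = (5 + G + G²)*(6 + G) = (6 + G)*(5 + G + G²))
E(c) = 3 (E(c) = -4 + 7 = 3)
(83 + E(-8))*I(6) = (83 + 3)*(30 + 6³ + 7*6² + 11*6) = 86*(30 + 216 + 7*36 + 66) = 86*(30 + 216 + 252 + 66) = 86*564 = 48504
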